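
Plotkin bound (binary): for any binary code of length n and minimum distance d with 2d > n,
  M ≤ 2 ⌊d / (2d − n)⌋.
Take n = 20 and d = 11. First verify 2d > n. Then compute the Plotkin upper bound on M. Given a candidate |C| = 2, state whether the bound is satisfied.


Plotkin bound M ≤ 10; given |C| = 2 ≤ bound (satisfied).

Check applicability: 2d = 22, n = 20.
2d − n = 2 > 0, so Plotkin applies.
Compute d/(2d−n) = 11/2 ≈ 5.5000.
⌊d/(2d−n)⌋ = 5.
Plotkin bound: M ≤ 2·5 = 10.
Given |C| = 2, check: satisfied.
This |C| is below the Plotkin bound.


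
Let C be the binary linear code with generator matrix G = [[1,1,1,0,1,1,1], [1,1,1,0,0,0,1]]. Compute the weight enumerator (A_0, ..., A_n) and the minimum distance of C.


Weight distribution: A_0 = 1, A_2 = 1, A_4 = 1, A_6 = 1. Minimum distance d = 2.

Enumerate all 2^2 = 4 messages m ∈ F_2^2.
For each, compute codeword c = mG in F_2^7, then tally its weight.
  m = 00 → c = 0000000, weight = 0.
  m = 10 → c = 1110111, weight = 6.
  m = 01 → c = 1110001, weight = 4.
  m = 11 → c = 0000110, weight = 2.
Tally weights:
  weight 0: 1 codewords.
  weight 2: 1 codewords.
  weight 4: 1 codewords.
  weight 6: 1 codewords.
Minimum distance d = smallest w > 0 with A_w > 0 = 2.
Sanity: Σ A_w = 4 = 2^2 = 4 ✓.


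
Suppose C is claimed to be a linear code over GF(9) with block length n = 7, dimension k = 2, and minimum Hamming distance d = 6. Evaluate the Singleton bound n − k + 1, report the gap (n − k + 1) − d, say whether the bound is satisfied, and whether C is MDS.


Singleton RHS = n − k + 1 = 6, slack = 0, bound satisfied, MDS.

Singleton bound: d ≤ n − k + 1.
Here n = 7, k = 2, so n − k + 1 = 6.
Given d = 6, check d ≤ 6: YES.
Slack = (n − k + 1) − d = 0.
The code is MDS (slack = 0).
Description: the claimed parameters are [7, 2, 6]_9; such a code would be MDS (meets Singleton bound).


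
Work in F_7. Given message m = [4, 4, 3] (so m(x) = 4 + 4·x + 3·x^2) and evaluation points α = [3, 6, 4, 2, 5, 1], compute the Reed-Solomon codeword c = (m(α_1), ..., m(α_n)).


c = [1, 3, 5, 3, 1, 4]

Message polynomial: m(x) = 4 + 4·x + 3·x^2 (mod 7).
For each evaluation point α_i, compute m(α_i) mod 7:
  α_1 = 3: Horner steps 3 → 6 → 1, so m(3) = 1.
  α_2 = 6: Horner steps 3 → 1 → 3, so m(6) = 3.
  α_3 = 4: Horner steps 3 → 2 → 5, so m(4) = 5.
  α_4 = 2: Horner steps 3 → 3 → 3, so m(2) = 3.
  α_5 = 5: Horner steps 3 → 5 → 1, so m(5) = 1.
  α_6 = 1: Horner steps 3 → 0 → 4, so m(1) = 4.
Codeword c = [1, 3, 5, 3, 1, 4] ∈ F_7^6.


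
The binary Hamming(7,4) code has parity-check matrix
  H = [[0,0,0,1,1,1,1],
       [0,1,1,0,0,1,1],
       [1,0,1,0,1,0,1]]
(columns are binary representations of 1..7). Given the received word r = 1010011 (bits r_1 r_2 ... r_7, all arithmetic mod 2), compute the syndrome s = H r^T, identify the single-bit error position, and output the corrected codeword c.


s = (0, 1, 1)^T, error position = 3, corrected codeword c = 1000011

Compute s = H r^T mod 2 one row at a time:
  s_1 = 0 + 0 + 1 + 1 = 2 ≡ 0 (mod 2).
  s_2 = 0 + 1 + 1 + 1 = 3 ≡ 1 (mod 2).
  s_3 = 1 + 1 + 0 + 1 = 3 ≡ 1 (mod 2).
s = (0, 1, 1)^T — this equals column 3 of H (binary 011), so error is at position 3.
Correct: flip bit 3 of r = 1010011 to get c = 1000011.


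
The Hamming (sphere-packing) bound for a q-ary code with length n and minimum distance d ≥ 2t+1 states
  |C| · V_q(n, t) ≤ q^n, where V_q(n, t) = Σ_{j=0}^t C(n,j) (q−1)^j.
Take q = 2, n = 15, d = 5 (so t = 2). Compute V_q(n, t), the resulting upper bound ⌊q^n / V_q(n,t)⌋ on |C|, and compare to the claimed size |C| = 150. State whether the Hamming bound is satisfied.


V_q(n, t) = 121, q^n = 32768, Hamming bound = 270, |C| = 150 ≤ bound (satisfied).

Step 1: Compute V_q(n, t) = Σ_{j=0}^2 C(n, j) (q−1)^j.
  j = 0: C(15,0)·(1)^0 = 1·1 = 1.
  j = 1: C(15,1)·(1)^1 = 15·1 = 15.
  j = 2: C(15,2)·(1)^2 = 105·1 = 105.
  V_q(n, t) = 1 + 15 + 105 = 121.
Step 2: q^n = 2^15 = 32768.
Step 3: Hamming bound ⌊q^n / V_q(n,t)⌋ = ⌊32768/121⌋ = 270.
Step 4: Compare |C| = 150 to 270: satisfied.
The claimed |C| lies below the Hamming bound.


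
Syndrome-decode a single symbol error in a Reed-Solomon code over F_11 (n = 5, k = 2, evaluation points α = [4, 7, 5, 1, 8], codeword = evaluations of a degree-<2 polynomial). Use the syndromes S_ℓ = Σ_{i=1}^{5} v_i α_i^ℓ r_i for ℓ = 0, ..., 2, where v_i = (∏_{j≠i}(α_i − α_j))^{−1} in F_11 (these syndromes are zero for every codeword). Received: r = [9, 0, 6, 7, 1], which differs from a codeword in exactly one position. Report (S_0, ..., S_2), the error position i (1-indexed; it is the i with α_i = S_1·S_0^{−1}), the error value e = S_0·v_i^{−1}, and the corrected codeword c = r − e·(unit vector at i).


S = (10, 3, 2), error at position 5, error magnitude e = 4, c = [9, 0, 6, 7, 8].

Step 1: column multipliers v_i = (∏_{j≠i}(α_i − α_j))^{−1} mod 11.
  i = 1 (α = 4): (4−7)(4−5)(4−1)(4−8) = (−3)·(−1)·3·(−4) = −36 ≡ 8, so v_1 = 8^{−1} = 7 (mod 11).
  i = 2 (α = 7): (7−4)(7−5)(7−1)(7−8) = 3·2·6·(−1) = −36 ≡ 8, so v_2 = 8^{−1} = 7 (mod 11).
  i = 3 (α = 5): (5−4)(5−7)(5−1)(5−8) = 1·(−2)·4·(−3) = 24 ≡ 2, so v_3 = 2^{−1} = 6 (mod 11).
  i = 4 (α = 1): (1−4)(1−7)(1−5)(1−8) = (−3)·(−6)·(−4)·(−7) = 504 ≡ 9, so v_4 = 9^{−1} = 5 (mod 11).
  i = 5 (α = 8): (8−4)(8−7)(8−5)(8−1) = 4·1·3·7 = 84 ≡ 7, so v_5 = 7^{−1} = 8 (mod 11).
  v = [7, 7, 6, 5, 8].
Step 2: syndromes of r = [9, 0, 6, 7, 1] (all sums mod 11).
  S_0 = Σ v_i r_i = 7·9 + 7·0 + 6·6 + 5·7 + 8·1 = 142 ≡ 10.
  S_1 = Σ v_i α_i r_i = 7·4·9 + 7·7·0 + 6·5·6 + 5·1·7 + 8·8·1 = 531 ≡ 3.
  α_i^2 mod 11 = [5, 5, 3, 1, 9].
  S_2 = Σ v_i α_i^2 r_i = 7·5·9 + 7·5·0 + 6·3·6 + 5·1·7 + 8·9·1 = 530 ≡ 2.
  S = (10, 3, 2) ≠ 0, so r is not a codeword (an error is present).
Step 3: locate the error. For a single error e at position i, S_ℓ = v_i·e·α_i^ℓ, so α_err = S_1/S_0.
  S_0^{−1} = 10^{−1} = 10 (mod 11), so α_err = 3·10 = 30 ≡ 8 = α_5. Error position i = 5.
  Consistency check: S_2/S_1 = 2·4 = 8 ≡ 8 = α_err ✓ (single-error assumption holds).
Step 4: error magnitude e = S_0/v_5 = S_0·∏_{j≠5}(α_5 − α_j) = 10·7 = 70 ≡ 4 (mod 11).
Step 5: correct position 5: c_5 = r_5 − e = 1 − 4 ≡ 8 (mod 11). Hence c = [9, 0, 6, 7, 8].
  Check: interpolating c through the α_i gives m(x) = 10 + 8·x (degree < 2) with m(α_i) = c_i for every i, so c is indeed a codeword.


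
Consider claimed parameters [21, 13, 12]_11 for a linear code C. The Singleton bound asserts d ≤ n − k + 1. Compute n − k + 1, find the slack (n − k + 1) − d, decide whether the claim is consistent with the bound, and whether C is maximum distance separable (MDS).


Singleton RHS = n − k + 1 = 9, slack = -3, bound violated (no such code; not MDS).

Singleton bound: d ≤ n − k + 1.
Here n = 21, k = 13, so n − k + 1 = 9.
Given d = 12, check d ≤ 9: NO.
Slack = (n − k + 1) − d = -3.
The slack is negative: d = 12 exceeds n − k + 1 = 9 by 3, so the Singleton bound is violated and no linear [21, 13, 12]_11 code can exist. In particular it is not MDS (MDS requires d = n − k + 1 exactly).
Description: the claimed parameters are [21, 13, 12]_11; such a code would be impossible (violates the Singleton bound).


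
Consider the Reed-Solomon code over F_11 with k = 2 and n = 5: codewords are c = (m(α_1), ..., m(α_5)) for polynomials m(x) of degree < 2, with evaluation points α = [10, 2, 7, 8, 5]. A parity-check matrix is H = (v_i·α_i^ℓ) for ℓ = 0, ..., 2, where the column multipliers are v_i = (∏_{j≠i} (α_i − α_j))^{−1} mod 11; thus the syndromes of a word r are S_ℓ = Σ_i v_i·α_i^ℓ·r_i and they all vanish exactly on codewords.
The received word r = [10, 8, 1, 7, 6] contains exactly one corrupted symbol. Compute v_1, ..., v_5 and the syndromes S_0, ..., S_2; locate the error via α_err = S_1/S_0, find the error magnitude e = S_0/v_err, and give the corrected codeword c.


S = (10, 3, 2), error at position 4, error magnitude e = 3, c = [10, 8, 1, 4, 6].

Step 1: column multipliers v_i = (∏_{j≠i}(α_i − α_j))^{−1} mod 11.
  i = 1 (α = 10): (10−2)(10−7)(10−8)(10−5) = 8·3·2·5 = 240 ≡ 9, so v_1 = 9^{−1} = 5 (mod 11).
  i = 2 (α = 2): (2−10)(2−7)(2−8)(2−5) = (−8)·(−5)·(−6)·(−3) = 720 ≡ 5, so v_2 = 5^{−1} = 9 (mod 11).
  i = 3 (α = 7): (7−10)(7−2)(7−8)(7−5) = (−3)·5·(−1)·2 = 30 ≡ 8, so v_3 = 8^{−1} = 7 (mod 11).
  i = 4 (α = 8): (8−10)(8−2)(8−7)(8−5) = (−2)·6·1·3 = −36 ≡ 8, so v_4 = 8^{−1} = 7 (mod 11).
  i = 5 (α = 5): (5−10)(5−2)(5−7)(5−8) = (−5)·3·(−2)·(−3) = −90 ≡ 9, so v_5 = 9^{−1} = 5 (mod 11).
  v = [5, 9, 7, 7, 5].
Step 2: syndromes of r = [10, 8, 1, 7, 6] (all sums mod 11).
  S_0 = Σ v_i r_i = 5·10 + 9·8 + 7·1 + 7·7 + 5·6 = 208 ≡ 10.
  S_1 = Σ v_i α_i r_i = 5·10·10 + 9·2·8 + 7·7·1 + 7·8·7 + 5·5·6 = 1235 ≡ 3.
  α_i^2 mod 11 = [1, 4, 5, 9, 3].
  S_2 = Σ v_i α_i^2 r_i = 5·1·10 + 9·4·8 + 7·5·1 + 7·9·7 + 5·3·6 = 904 ≡ 2.
  S = (10, 3, 2) ≠ 0, so r is not a codeword (an error is present).
Step 3: locate the error. For a single error e at position i, S_ℓ = v_i·e·α_i^ℓ, so α_err = S_1/S_0.
  S_0^{−1} = 10^{−1} = 10 (mod 11), so α_err = 3·10 = 30 ≡ 8 = α_4. Error position i = 4.
  Consistency check: S_2/S_1 = 2·4 = 8 ≡ 8 = α_err ✓ (single-error assumption holds).
Step 4: error magnitude e = S_0/v_4 = S_0·∏_{j≠4}(α_4 − α_j) = 10·8 = 80 ≡ 3 (mod 11).
Step 5: correct position 4: c_4 = r_4 − e = 7 − 3 ≡ 4 (mod 11). Hence c = [10, 8, 1, 4, 6].
  Check: interpolating c through the α_i gives m(x) = 2 + 3·x (degree < 2) with m(α_i) = c_i for every i, so c is indeed a codeword.


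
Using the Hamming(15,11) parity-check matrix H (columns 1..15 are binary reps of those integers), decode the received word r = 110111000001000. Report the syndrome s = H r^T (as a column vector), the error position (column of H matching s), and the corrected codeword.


s = (1, 0, 0, 0)^T, error position = 8, corrected codeword c = 110111010001000

Compute s = H r^T mod 2 one row at a time:
  s_1 = 0 + 0 + 0 + 0 + 1 + 0 + 0 + 0 = 1 ≡ 1 (mod 2).
  s_2 = 1 + 1 + 1 + 0 + 1 + 0 + 0 + 0 = 4 ≡ 0 (mod 2).
  s_3 = 1 + 0 + 1 + 0 + 0 + 0 + 0 + 0 = 2 ≡ 0 (mod 2).
  s_4 = 1 + 0 + 1 + 0 + 0 + 0 + 0 + 0 = 2 ≡ 0 (mod 2).
s = (1, 0, 0, 0)^T — this equals column 8 of H (binary 1000), so error is at position 8.
Correct: flip bit 8 of r = 110111000001000 to get c = 110111010001000.


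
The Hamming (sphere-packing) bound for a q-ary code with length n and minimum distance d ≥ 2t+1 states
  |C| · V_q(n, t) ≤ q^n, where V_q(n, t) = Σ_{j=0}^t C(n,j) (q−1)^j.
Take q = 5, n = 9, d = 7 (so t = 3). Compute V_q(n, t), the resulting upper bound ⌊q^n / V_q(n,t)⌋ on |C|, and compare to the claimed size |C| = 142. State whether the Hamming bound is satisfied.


V_q(n, t) = 5989, q^n = 1953125, Hamming bound = 326, |C| = 142 ≤ bound (satisfied).

Step 1: Compute V_q(n, t) = Σ_{j=0}^3 C(n, j) (q−1)^j.
  j = 0: C(9,0)·(4)^0 = 1·1 = 1.
  j = 1: C(9,1)·(4)^1 = 9·4 = 36.
  j = 2: C(9,2)·(4)^2 = 36·16 = 576.
  j = 3: C(9,3)·(4)^3 = 84·64 = 5376.
  V_q(n, t) = 1 + 36 + 576 + 5376 = 5989.
Step 2: q^n = 5^9 = 1953125.
Step 3: Hamming bound ⌊q^n / V_q(n,t)⌋ = ⌊1953125/5989⌋ = 326.
Step 4: Compare |C| = 142 to 326: satisfied.
The claimed |C| lies below the Hamming bound.


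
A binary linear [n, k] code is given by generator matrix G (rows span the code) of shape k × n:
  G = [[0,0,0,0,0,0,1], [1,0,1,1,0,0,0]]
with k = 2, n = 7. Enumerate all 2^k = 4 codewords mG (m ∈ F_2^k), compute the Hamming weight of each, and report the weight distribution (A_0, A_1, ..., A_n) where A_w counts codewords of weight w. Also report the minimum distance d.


Weight distribution: A_0 = 1, A_1 = 1, A_3 = 1, A_4 = 1. Minimum distance d = 1.

Enumerate all 2^2 = 4 messages m ∈ F_2^2.
For each, compute codeword c = mG in F_2^7, then tally its weight.
  m = 00 → c = 0000000, weight = 0.
  m = 10 → c = 0000001, weight = 1.
  m = 01 → c = 1011000, weight = 3.
  m = 11 → c = 1011001, weight = 4.
Tally weights:
  weight 0: 1 codewords.
  weight 1: 1 codewords.
  weight 3: 1 codewords.
  weight 4: 1 codewords.
Minimum distance d = smallest w > 0 with A_w > 0 = 1.
Sanity: Σ A_w = 4 = 2^2 = 4 ✓.


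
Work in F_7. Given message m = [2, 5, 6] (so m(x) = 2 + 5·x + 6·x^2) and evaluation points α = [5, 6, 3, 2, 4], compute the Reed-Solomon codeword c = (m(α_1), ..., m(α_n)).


c = [2, 3, 1, 1, 6]

Message polynomial: m(x) = 2 + 5·x + 6·x^2 (mod 7).
For each evaluation point α_i, compute m(α_i) mod 7:
  α_1 = 5: Horner steps 6 → 0 → 2, so m(5) = 2.
  α_2 = 6: Horner steps 6 → 6 → 3, so m(6) = 3.
  α_3 = 3: Horner steps 6 → 2 → 1, so m(3) = 1.
  α_4 = 2: Horner steps 6 → 3 → 1, so m(2) = 1.
  α_5 = 4: Horner steps 6 → 1 → 6, so m(4) = 6.
Codeword c = [2, 3, 1, 1, 6] ∈ F_7^5.


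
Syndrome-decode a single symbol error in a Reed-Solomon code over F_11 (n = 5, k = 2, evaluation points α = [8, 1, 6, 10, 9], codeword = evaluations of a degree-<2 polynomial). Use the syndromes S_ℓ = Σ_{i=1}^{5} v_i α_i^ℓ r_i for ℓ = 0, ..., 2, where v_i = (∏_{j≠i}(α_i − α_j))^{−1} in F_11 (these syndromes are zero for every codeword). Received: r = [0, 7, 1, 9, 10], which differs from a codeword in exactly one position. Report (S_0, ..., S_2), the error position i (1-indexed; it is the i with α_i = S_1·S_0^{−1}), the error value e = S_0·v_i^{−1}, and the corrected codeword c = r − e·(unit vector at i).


S = (10, 5, 8), error at position 3, error magnitude e = 10, c = [0, 7, 2, 9, 10].

Step 1: column multipliers v_i = (∏_{j≠i}(α_i − α_j))^{−1} mod 11.
  i = 1 (α = 8): (8−1)(8−6)(8−10)(8−9) = 7·2·(−2)·(−1) = 28 ≡ 6, so v_1 = 6^{−1} = 2 (mod 11).
  i = 2 (α = 1): (1−8)(1−6)(1−10)(1−9) = (−7)·(−5)·(−9)·(−8) = 2520 ≡ 1, so v_2 = 1^{−1} = 1 (mod 11).
  i = 3 (α = 6): (6−8)(6−1)(6−10)(6−9) = (−2)·5·(−4)·(−3) = −120 ≡ 1, so v_3 = 1^{−1} = 1 (mod 11).
  i = 4 (α = 10): (10−8)(10−1)(10−6)(10−9) = 2·9·4·1 = 72 ≡ 6, so v_4 = 6^{−1} = 2 (mod 11).
  i = 5 (α = 9): (9−8)(9−1)(9−6)(9−10) = 1·8·3·(−1) = −24 ≡ 9, so v_5 = 9^{−1} = 5 (mod 11).
  v = [2, 1, 1, 2, 5].
Step 2: syndromes of r = [0, 7, 1, 9, 10] (all sums mod 11).
  S_0 = Σ v_i r_i = 2·0 + 1·7 + 1·1 + 2·9 + 5·10 = 76 ≡ 10.
  S_1 = Σ v_i α_i r_i = 2·8·0 + 1·1·7 + 1·6·1 + 2·10·9 + 5·9·10 = 643 ≡ 5.
  α_i^2 mod 11 = [9, 1, 3, 1, 4].
  S_2 = Σ v_i α_i^2 r_i = 2·9·0 + 1·1·7 + 1·3·1 + 2·1·9 + 5·4·10 = 228 ≡ 8.
  S = (10, 5, 8) ≠ 0, so r is not a codeword (an error is present).
Step 3: locate the error. For a single error e at position i, S_ℓ = v_i·e·α_i^ℓ, so α_err = S_1/S_0.
  S_0^{−1} = 10^{−1} = 10 (mod 11), so α_err = 5·10 = 50 ≡ 6 = α_3. Error position i = 3.
  Consistency check: S_2/S_1 = 8·9 = 72 ≡ 6 = α_err ✓ (single-error assumption holds).
Step 4: error magnitude e = S_0/v_3 = S_0·∏_{j≠3}(α_3 − α_j) = 10·1 = 10 ≡ 10 (mod 11).
Step 5: correct position 3: c_3 = r_3 − e = 1 − 10 ≡ 2 (mod 11). Hence c = [0, 7, 2, 9, 10].
  Check: interpolating c through the α_i gives m(x) = 8 + 10·x (degree < 2) with m(α_i) = c_i for every i, so c is indeed a codeword.


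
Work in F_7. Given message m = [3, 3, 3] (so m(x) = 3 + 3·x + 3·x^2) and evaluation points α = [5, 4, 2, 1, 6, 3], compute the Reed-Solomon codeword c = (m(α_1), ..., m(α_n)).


c = [2, 0, 0, 2, 3, 4]

Message polynomial: m(x) = 3 + 3·x + 3·x^2 (mod 7).
For each evaluation point α_i, compute m(α_i) mod 7:
  α_1 = 5: Horner steps 3 → 4 → 2, so m(5) = 2.
  α_2 = 4: Horner steps 3 → 1 → 0, so m(4) = 0.
  α_3 = 2: Horner steps 3 → 2 → 0, so m(2) = 0.
  α_4 = 1: Horner steps 3 → 6 → 2, so m(1) = 2.
  α_5 = 6: Horner steps 3 → 0 → 3, so m(6) = 3.
  α_6 = 3: Horner steps 3 → 5 → 4, so m(3) = 4.
Codeword c = [2, 0, 0, 2, 3, 4] ∈ F_7^6.


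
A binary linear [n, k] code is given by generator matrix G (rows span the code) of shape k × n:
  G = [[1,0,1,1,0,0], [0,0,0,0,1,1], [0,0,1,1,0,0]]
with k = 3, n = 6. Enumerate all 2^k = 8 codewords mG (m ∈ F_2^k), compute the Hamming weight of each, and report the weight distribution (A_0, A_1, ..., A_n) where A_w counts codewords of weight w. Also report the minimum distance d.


Weight distribution: A_0 = 1, A_1 = 1, A_2 = 2, A_3 = 2, A_4 = 1, A_5 = 1. Minimum distance d = 1.

Enumerate all 2^3 = 8 messages m ∈ F_2^3.
For each, compute codeword c = mG in F_2^6, then tally its weight.
  m = 000 → c = 000000, weight = 0.
  m = 100 → c = 101100, weight = 3.
  m = 010 → c = 000011, weight = 2.
  m = 110 → c = 101111, weight = 5.
  m = 001 → c = 001100, weight = 2.
  m = 101 → c = 100000, weight = 1.
  m = 011 → c = 001111, weight = 4.
  m = 111 → c = 100011, weight = 3.
Tally weights:
  weight 0: 1 codewords.
  weight 1: 1 codewords.
  weight 2: 2 codewords.
  weight 3: 2 codewords.
  weight 4: 1 codewords.
  weight 5: 1 codewords.
Minimum distance d = smallest w > 0 with A_w > 0 = 1.
Sanity: Σ A_w = 8 = 2^3 = 8 ✓.


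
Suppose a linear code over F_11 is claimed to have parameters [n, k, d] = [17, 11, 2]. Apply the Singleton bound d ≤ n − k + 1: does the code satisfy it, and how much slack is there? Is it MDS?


Singleton RHS = n − k + 1 = 7, slack = 5, bound satisfied, not MDS.

Singleton bound: d ≤ n − k + 1.
Here n = 17, k = 11, so n − k + 1 = 7.
Given d = 2, check d ≤ 7: YES.
Slack = (n − k + 1) − d = 5.
The code is NOT MDS (slack = 5 > 0).
Description: the claimed parameters are [17, 11, 2]_11; such a code would be non-MDS.


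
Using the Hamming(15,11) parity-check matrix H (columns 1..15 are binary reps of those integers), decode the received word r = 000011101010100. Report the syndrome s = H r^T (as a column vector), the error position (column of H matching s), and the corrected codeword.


s = (1, 0, 1, 1)^T, error position = 11, corrected codeword c = 000011101000100

Compute s = H r^T mod 2 one row at a time:
  s_1 = 0 + 1 + 0 + 1 + 0 + 1 + 0 + 0 = 3 ≡ 1 (mod 2).
  s_2 = 0 + 1 + 1 + 1 + 0 + 1 + 0 + 0 = 4 ≡ 0 (mod 2).
  s_3 = 0 + 0 + 1 + 1 + 0 + 1 + 0 + 0 = 3 ≡ 1 (mod 2).
  s_4 = 0 + 0 + 1 + 1 + 1 + 1 + 1 + 0 = 5 ≡ 1 (mod 2).
s = (1, 0, 1, 1)^T — this equals column 11 of H (binary 1011), so error is at position 11.
Correct: flip bit 11 of r = 000011101010100 to get c = 000011101000100.


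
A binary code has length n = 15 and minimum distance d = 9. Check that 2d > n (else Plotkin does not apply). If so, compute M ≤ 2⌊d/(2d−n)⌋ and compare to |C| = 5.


Plotkin bound M ≤ 6; given |C| = 5 ≤ bound (satisfied).

Check applicability: 2d = 18, n = 15.
2d − n = 3 > 0, so Plotkin applies.
Compute d/(2d−n) = 9/3 ≈ 3.0000.
⌊d/(2d−n)⌋ = 3.
Plotkin bound: M ≤ 2·3 = 6.
Given |C| = 5, check: satisfied.
This |C| is below the Plotkin bound.


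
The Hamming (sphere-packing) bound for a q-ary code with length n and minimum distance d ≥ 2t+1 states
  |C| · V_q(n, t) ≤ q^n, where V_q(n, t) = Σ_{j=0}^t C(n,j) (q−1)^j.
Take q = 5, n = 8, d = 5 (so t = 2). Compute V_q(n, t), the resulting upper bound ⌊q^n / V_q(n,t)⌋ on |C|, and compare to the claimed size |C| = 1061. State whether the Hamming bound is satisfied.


V_q(n, t) = 481, q^n = 390625, Hamming bound = 812, |C| = 1061 > bound (violated).

Step 1: Compute V_q(n, t) = Σ_{j=0}^2 C(n, j) (q−1)^j.
  j = 0: C(8,0)·(4)^0 = 1·1 = 1.
  j = 1: C(8,1)·(4)^1 = 8·4 = 32.
  j = 2: C(8,2)·(4)^2 = 28·16 = 448.
  V_q(n, t) = 1 + 32 + 448 = 481.
Step 2: q^n = 5^8 = 390625.
Step 3: Hamming bound ⌊q^n / V_q(n,t)⌋ = ⌊390625/481⌋ = 812.
Step 4: Compare |C| = 1061 to 812: violated.
The claimed |C| lies above the Hamming bound, so no 5-ary code of length 8 with d ≥ 5 can have 1061 codewords.


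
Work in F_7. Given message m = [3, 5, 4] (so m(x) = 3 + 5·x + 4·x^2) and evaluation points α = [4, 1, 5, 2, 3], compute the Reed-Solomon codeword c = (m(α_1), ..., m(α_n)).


c = [3, 5, 2, 1, 5]

Message polynomial: m(x) = 3 + 5·x + 4·x^2 (mod 7).
For each evaluation point α_i, compute m(α_i) mod 7:
  α_1 = 4: Horner steps 4 → 0 → 3, so m(4) = 3.
  α_2 = 1: Horner steps 4 → 2 → 5, so m(1) = 5.
  α_3 = 5: Horner steps 4 → 4 → 2, so m(5) = 2.
  α_4 = 2: Horner steps 4 → 6 → 1, so m(2) = 1.
  α_5 = 3: Horner steps 4 → 3 → 5, so m(3) = 5.
Codeword c = [3, 5, 2, 1, 5] ∈ F_7^5.


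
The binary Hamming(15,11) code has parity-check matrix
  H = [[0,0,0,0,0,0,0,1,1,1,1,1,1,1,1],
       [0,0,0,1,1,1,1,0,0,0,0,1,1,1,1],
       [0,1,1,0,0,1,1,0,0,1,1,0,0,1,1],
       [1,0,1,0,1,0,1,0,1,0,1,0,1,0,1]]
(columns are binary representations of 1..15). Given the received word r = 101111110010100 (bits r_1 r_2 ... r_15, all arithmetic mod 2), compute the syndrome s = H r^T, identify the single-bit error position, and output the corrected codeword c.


s = (1, 1, 0, 0)^T, error position = 12, corrected codeword c = 101111110011100

Compute s = H r^T mod 2 one row at a time:
  s_1 = 1 + 0 + 0 + 1 + 0 + 1 + 0 + 0 = 3 ≡ 1 (mod 2).
  s_2 = 1 + 1 + 1 + 1 + 0 + 1 + 0 + 0 = 5 ≡ 1 (mod 2).
  s_3 = 0 + 1 + 1 + 1 + 0 + 1 + 0 + 0 = 4 ≡ 0 (mod 2).
  s_4 = 1 + 1 + 1 + 1 + 0 + 1 + 1 + 0 = 6 ≡ 0 (mod 2).
s = (1, 1, 0, 0)^T — this equals column 12 of H (binary 1100), so error is at position 12.
Correct: flip bit 12 of r = 101111110010100 to get c = 101111110011100.


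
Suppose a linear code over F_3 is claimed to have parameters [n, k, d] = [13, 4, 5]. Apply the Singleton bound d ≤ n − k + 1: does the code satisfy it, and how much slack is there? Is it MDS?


Singleton RHS = n − k + 1 = 10, slack = 5, bound satisfied, not MDS.

Singleton bound: d ≤ n − k + 1.
Here n = 13, k = 4, so n − k + 1 = 10.
Given d = 5, check d ≤ 10: YES.
Slack = (n − k + 1) − d = 5.
The code is NOT MDS (slack = 5 > 0).
Description: the claimed parameters are [13, 4, 5]_3; such a code would be non-MDS.


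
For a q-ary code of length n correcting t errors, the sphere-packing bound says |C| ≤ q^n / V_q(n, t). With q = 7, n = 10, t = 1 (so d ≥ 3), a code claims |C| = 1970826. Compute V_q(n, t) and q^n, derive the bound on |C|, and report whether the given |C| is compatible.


V_q(n, t) = 61, q^n = 282475249, Hamming bound = 4630741, |C| = 1970826 ≤ bound (satisfied).

Step 1: Compute V_q(n, t) = Σ_{j=0}^1 C(n, j) (q−1)^j.
  j = 0: C(10,0)·(6)^0 = 1·1 = 1.
  j = 1: C(10,1)·(6)^1 = 10·6 = 60.
  V_q(n, t) = 1 + 60 = 61.
Step 2: q^n = 7^10 = 282475249.
Step 3: Hamming bound ⌊q^n / V_q(n,t)⌋ = ⌊282475249/61⌋ = 4630741.
Step 4: Compare |C| = 1970826 to 4630741: satisfied.
The claimed |C| lies below the Hamming bound.


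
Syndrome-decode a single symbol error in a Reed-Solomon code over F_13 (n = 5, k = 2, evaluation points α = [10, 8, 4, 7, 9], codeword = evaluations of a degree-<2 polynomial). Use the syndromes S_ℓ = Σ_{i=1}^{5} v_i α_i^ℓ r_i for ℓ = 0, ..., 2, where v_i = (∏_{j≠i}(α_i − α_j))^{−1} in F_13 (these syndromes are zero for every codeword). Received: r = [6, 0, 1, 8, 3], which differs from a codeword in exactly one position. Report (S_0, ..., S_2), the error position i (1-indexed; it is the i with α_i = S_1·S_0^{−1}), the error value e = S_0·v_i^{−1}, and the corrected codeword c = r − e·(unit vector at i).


S = (3, 8, 4), error at position 4, error magnitude e = 11, c = [6, 0, 1, 10, 3].

Step 1: column multipliers v_i = (∏_{j≠i}(α_i − α_j))^{−1} mod 13.
  i = 1 (α = 10): (10−8)(10−4)(10−7)(10−9) = 2·6·3·1 = 36 ≡ 10, so v_1 = 10^{−1} = 4 (mod 13).
  i = 2 (α = 8): (8−10)(8−4)(8−7)(8−9) = (−2)·4·1·(−1) = 8 ≡ 8, so v_2 = 8^{−1} = 5 (mod 13).
  i = 3 (α = 4): (4−10)(4−8)(4−7)(4−9) = (−6)·(−4)·(−3)·(−5) = 360 ≡ 9, so v_3 = 9^{−1} = 3 (mod 13).
  i = 4 (α = 7): (7−10)(7−8)(7−4)(7−9) = (−3)·(−1)·3·(−2) = −18 ≡ 8, so v_4 = 8^{−1} = 5 (mod 13).
  i = 5 (α = 9): (9−10)(9−8)(9−4)(9−7) = (−1)·1·5·2 = −10 ≡ 3, so v_5 = 3^{−1} = 9 (mod 13).
  v = [4, 5, 3, 5, 9].
Step 2: syndromes of r = [6, 0, 1, 8, 3] (all sums mod 13).
  S_0 = Σ v_i r_i = 4·6 + 5·0 + 3·1 + 5·8 + 9·3 = 94 ≡ 3.
  S_1 = Σ v_i α_i r_i = 4·10·6 + 5·8·0 + 3·4·1 + 5·7·8 + 9·9·3 = 775 ≡ 8.
  α_i^2 mod 13 = [9, 12, 3, 10, 3].
  S_2 = Σ v_i α_i^2 r_i = 4·9·6 + 5·12·0 + 3·3·1 + 5·10·8 + 9·3·3 = 706 ≡ 4.
  S = (3, 8, 4) ≠ 0, so r is not a codeword (an error is present).
Step 3: locate the error. For a single error e at position i, S_ℓ = v_i·e·α_i^ℓ, so α_err = S_1/S_0.
  S_0^{−1} = 3^{−1} = 9 (mod 13), so α_err = 8·9 = 72 ≡ 7 = α_4. Error position i = 4.
  Consistency check: S_2/S_1 = 4·5 = 20 ≡ 7 = α_err ✓ (single-error assumption holds).
Step 4: error magnitude e = S_0/v_4 = S_0·∏_{j≠4}(α_4 − α_j) = 3·8 = 24 ≡ 11 (mod 13).
Step 5: correct position 4: c_4 = r_4 − e = 8 − 11 ≡ 10 (mod 13). Hence c = [6, 0, 1, 10, 3].
  Check: interpolating c through the α_i gives m(x) = 2 + 3·x (degree < 2) with m(α_i) = c_i for every i, so c is indeed a codeword.


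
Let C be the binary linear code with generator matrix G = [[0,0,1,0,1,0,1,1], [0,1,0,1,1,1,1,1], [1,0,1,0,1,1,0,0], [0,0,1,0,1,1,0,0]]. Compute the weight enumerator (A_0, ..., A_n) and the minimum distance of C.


Weight distribution: A_0 = 1, A_1 = 1, A_3 = 3, A_4 = 5, A_5 = 3, A_6 = 2, A_7 = 1. Minimum distance d = 1.

Enumerate all 2^4 = 16 messages m ∈ F_2^4.
For each, compute codeword c = mG in F_2^8, then tally its weight.
  m = 0000 → c = 00000000, weight = 0.
  m = 1000 → c = 00101011, weight = 4.
  m = 0100 → c = 01011111, weight = 6.
  m = 1100 → c = 01110100, weight = 4.
  m = 0010 → c = 10101100, weight = 4.
  m = 1010 → c = 10000111, weight = 4.
  m = 0110 → c = 11110011, weight = 6.
  m = 1110 → c = 11011000, weight = 4.
  m = 0001 → c = 00101100, weight = 3.
  m = 1001 → c = 00000111, weight = 3.
  m = 0101 → c = 01110011, weight = 5.
  m = 1101 → c = 01011000, weight = 3.
  m = 0011 → c = 10000000, weight = 1.
  m = 1011 → c = 10101011, weight = 5.
  m = 0111 → c = 11011111, weight = 7.
  m = 1111 → c = 11110100, weight = 5.
Tally weights:
  weight 0: 1 codewords.
  weight 1: 1 codewords.
  weight 3: 3 codewords.
  weight 4: 5 codewords.
  weight 5: 3 codewords.
  weight 6: 2 codewords.
  weight 7: 1 codewords.
Minimum distance d = smallest w > 0 with A_w > 0 = 1.
Sanity: Σ A_w = 16 = 2^4 = 16 ✓.


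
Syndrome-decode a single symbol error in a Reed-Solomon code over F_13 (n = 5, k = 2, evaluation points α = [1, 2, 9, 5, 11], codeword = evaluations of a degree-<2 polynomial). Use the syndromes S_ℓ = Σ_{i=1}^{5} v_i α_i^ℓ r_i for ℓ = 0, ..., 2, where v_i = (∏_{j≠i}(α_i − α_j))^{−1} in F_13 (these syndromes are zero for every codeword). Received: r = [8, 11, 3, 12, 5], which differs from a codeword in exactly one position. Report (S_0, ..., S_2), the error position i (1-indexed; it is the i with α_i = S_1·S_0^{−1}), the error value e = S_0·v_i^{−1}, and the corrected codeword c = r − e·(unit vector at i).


S = (9, 5, 10), error at position 2, error magnitude e = 2, c = [8, 9, 3, 12, 5].

Step 1: column multipliers v_i = (∏_{j≠i}(α_i − α_j))^{−1} mod 13.
  i = 1 (α = 1): (1−2)(1−9)(1−5)(1−11) = (−1)·(−8)·(−4)·(−10) = 320 ≡ 8, so v_1 = 8^{−1} = 5 (mod 13).
  i = 2 (α = 2): (2−1)(2−9)(2−5)(2−11) = 1·(−7)·(−3)·(−9) = −189 ≡ 6, so v_2 = 6^{−1} = 11 (mod 13).
  i = 3 (α = 9): (9−1)(9−2)(9−5)(9−11) = 8·7·4·(−2) = −448 ≡ 7, so v_3 = 7^{−1} = 2 (mod 13).
  i = 4 (α = 5): (5−1)(5−2)(5−9)(5−11) = 4·3·(−4)·(−6) = 288 ≡ 2, so v_4 = 2^{−1} = 7 (mod 13).
  i = 5 (α = 11): (11−1)(11−2)(11−9)(11−5) = 10·9·2·6 = 1080 ≡ 1, so v_5 = 1^{−1} = 1 (mod 13).
  v = [5, 11, 2, 7, 1].
Step 2: syndromes of r = [8, 11, 3, 12, 5] (all sums mod 13).
  S_0 = Σ v_i r_i = 5·8 + 11·11 + 2·3 + 7·12 + 1·5 = 256 ≡ 9.
  S_1 = Σ v_i α_i r_i = 5·1·8 + 11·2·11 + 2·9·3 + 7·5·12 + 1·11·5 = 811 ≡ 5.
  α_i^2 mod 13 = [1, 4, 3, 12, 4].
  S_2 = Σ v_i α_i^2 r_i = 5·1·8 + 11·4·11 + 2·3·3 + 7·12·12 + 1·4·5 = 1570 ≡ 10.
  S = (9, 5, 10) ≠ 0, so r is not a codeword (an error is present).
Step 3: locate the error. For a single error e at position i, S_ℓ = v_i·e·α_i^ℓ, so α_err = S_1/S_0.
  S_0^{−1} = 9^{−1} = 3 (mod 13), so α_err = 5·3 = 15 ≡ 2 = α_2. Error position i = 2.
  Consistency check: S_2/S_1 = 10·8 = 80 ≡ 2 = α_err ✓ (single-error assumption holds).
Step 4: error magnitude e = S_0/v_2 = S_0·∏_{j≠2}(α_2 − α_j) = 9·6 = 54 ≡ 2 (mod 13).
Step 5: correct position 2: c_2 = r_2 − e = 11 − 2 ≡ 9 (mod 13). Hence c = [8, 9, 3, 12, 5].
  Check: interpolating c through the α_i gives m(x) = 7 + 1·x (degree < 2) with m(α_i) = c_i for every i, so c is indeed a codeword.


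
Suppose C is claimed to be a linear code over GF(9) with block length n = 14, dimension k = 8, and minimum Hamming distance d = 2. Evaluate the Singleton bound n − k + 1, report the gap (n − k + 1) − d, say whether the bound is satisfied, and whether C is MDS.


Singleton RHS = n − k + 1 = 7, slack = 5, bound satisfied, not MDS.

Singleton bound: d ≤ n − k + 1.
Here n = 14, k = 8, so n − k + 1 = 7.
Given d = 2, check d ≤ 7: YES.
Slack = (n − k + 1) − d = 5.
The code is NOT MDS (slack = 5 > 0).
Description: the claimed parameters are [14, 8, 2]_9; such a code would be non-MDS.


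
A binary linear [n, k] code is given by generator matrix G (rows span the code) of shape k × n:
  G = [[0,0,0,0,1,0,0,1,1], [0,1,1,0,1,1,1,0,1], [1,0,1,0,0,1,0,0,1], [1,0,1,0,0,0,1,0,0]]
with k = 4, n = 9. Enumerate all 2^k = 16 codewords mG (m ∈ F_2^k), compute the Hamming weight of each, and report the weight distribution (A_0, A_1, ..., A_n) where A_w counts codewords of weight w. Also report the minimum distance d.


Weight distribution: A_0 = 1, A_3 = 4, A_4 = 5, A_5 = 4, A_6 = 2. Minimum distance d = 3.

Enumerate all 2^4 = 16 messages m ∈ F_2^4.
For each, compute codeword c = mG in F_2^9, then tally its weight.
  m = 0000 → c = 000000000, weight = 0.
  m = 1000 → c = 000010011, weight = 3.
  m = 0100 → c = 011011101, weight = 6.
  m = 1100 → c = 011001110, weight = 5.
  m = 0010 → c = 101001001, weight = 4.
  m = 1010 → c = 101011010, weight = 5.
  m = 0110 → c = 110010100, weight = 4.
  m = 1110 → c = 110000111, weight = 5.
  m = 0001 → c = 101000100, weight = 3.
  m = 1001 → c = 101010111, weight = 6.
  m = 0101 → c = 110011001, weight = 5.
  m = 1101 → c = 110001010, weight = 4.
  m = 0011 → c = 000001101, weight = 3.
  m = 1011 → c = 000011110, weight = 4.
  m = 0111 → c = 011010000, weight = 3.
  m = 1111 → c = 011000011, weight = 4.
Tally weights:
  weight 0: 1 codewords.
  weight 3: 4 codewords.
  weight 4: 5 codewords.
  weight 5: 4 codewords.
  weight 6: 2 codewords.
Minimum distance d = smallest w > 0 with A_w > 0 = 3.
Sanity: Σ A_w = 16 = 2^4 = 16 ✓.


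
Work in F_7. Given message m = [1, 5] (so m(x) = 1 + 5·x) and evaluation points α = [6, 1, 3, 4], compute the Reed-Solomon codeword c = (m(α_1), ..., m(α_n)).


c = [3, 6, 2, 0]

Message polynomial: m(x) = 1 + 5·x (mod 7).
For each evaluation point α_i, compute m(α_i) mod 7:
  α_1 = 6: Horner steps 5 → 3, so m(6) = 3.
  α_2 = 1: Horner steps 5 → 6, so m(1) = 6.
  α_3 = 3: Horner steps 5 → 2, so m(3) = 2.
  α_4 = 4: Horner steps 5 → 0, so m(4) = 0.
Codeword c = [3, 6, 2, 0] ∈ F_7^4.


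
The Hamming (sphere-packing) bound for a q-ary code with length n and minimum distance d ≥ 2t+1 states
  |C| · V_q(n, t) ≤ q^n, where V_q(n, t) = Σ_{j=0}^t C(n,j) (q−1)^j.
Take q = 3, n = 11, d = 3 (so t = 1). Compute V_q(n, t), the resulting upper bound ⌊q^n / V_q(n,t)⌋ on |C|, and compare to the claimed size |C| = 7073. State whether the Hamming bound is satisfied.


V_q(n, t) = 23, q^n = 177147, Hamming bound = 7702, |C| = 7073 ≤ bound (satisfied).

Step 1: Compute V_q(n, t) = Σ_{j=0}^1 C(n, j) (q−1)^j.
  j = 0: C(11,0)·(2)^0 = 1·1 = 1.
  j = 1: C(11,1)·(2)^1 = 11·2 = 22.
  V_q(n, t) = 1 + 22 = 23.
Step 2: q^n = 3^11 = 177147.
Step 3: Hamming bound ⌊q^n / V_q(n,t)⌋ = ⌊177147/23⌋ = 7702.
Step 4: Compare |C| = 7073 to 7702: satisfied.
The claimed |C| lies below the Hamming bound.


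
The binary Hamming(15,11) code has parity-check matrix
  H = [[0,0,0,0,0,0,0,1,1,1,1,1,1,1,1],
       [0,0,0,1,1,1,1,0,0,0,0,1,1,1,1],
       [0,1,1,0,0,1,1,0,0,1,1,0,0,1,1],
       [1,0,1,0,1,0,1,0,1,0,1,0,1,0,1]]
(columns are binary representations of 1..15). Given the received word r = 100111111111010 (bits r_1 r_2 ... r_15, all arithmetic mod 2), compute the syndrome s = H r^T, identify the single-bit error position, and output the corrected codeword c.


s = (0, 0, 1, 1)^T, error position = 3, corrected codeword c = 101111111111010

Compute s = H r^T mod 2 one row at a time:
  s_1 = 1 + 1 + 1 + 1 + 1 + 0 + 1 + 0 = 6 ≡ 0 (mod 2).
  s_2 = 1 + 1 + 1 + 1 + 1 + 0 + 1 + 0 = 6 ≡ 0 (mod 2).
  s_3 = 0 + 0 + 1 + 1 + 1 + 1 + 1 + 0 = 5 ≡ 1 (mod 2).
  s_4 = 1 + 0 + 1 + 1 + 1 + 1 + 0 + 0 = 5 ≡ 1 (mod 2).
s = (0, 0, 1, 1)^T — this equals column 3 of H (binary 0011), so error is at position 3.
Correct: flip bit 3 of r = 100111111111010 to get c = 101111111111010.


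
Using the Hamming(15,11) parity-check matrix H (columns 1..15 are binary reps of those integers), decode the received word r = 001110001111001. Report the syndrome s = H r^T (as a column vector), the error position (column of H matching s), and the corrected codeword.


s = (1, 0, 0, 1)^T, error position = 9, corrected codeword c = 001110000111001

Compute s = H r^T mod 2 one row at a time:
  s_1 = 0 + 1 + 1 + 1 + 1 + 0 + 0 + 1 = 5 ≡ 1 (mod 2).
  s_2 = 1 + 1 + 0 + 0 + 1 + 0 + 0 + 1 = 4 ≡ 0 (mod 2).
  s_3 = 0 + 1 + 0 + 0 + 1 + 1 + 0 + 1 = 4 ≡ 0 (mod 2).
  s_4 = 0 + 1 + 1 + 0 + 1 + 1 + 0 + 1 = 5 ≡ 1 (mod 2).
s = (1, 0, 0, 1)^T — this equals column 9 of H (binary 1001), so error is at position 9.
Correct: flip bit 9 of r = 001110001111001 to get c = 001110000111001.


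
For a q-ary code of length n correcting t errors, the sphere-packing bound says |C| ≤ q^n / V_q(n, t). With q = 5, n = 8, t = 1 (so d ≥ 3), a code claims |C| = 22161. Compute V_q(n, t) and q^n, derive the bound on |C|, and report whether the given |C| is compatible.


V_q(n, t) = 33, q^n = 390625, Hamming bound = 11837, |C| = 22161 > bound (violated).

Step 1: Compute V_q(n, t) = Σ_{j=0}^1 C(n, j) (q−1)^j.
  j = 0: C(8,0)·(4)^0 = 1·1 = 1.
  j = 1: C(8,1)·(4)^1 = 8·4 = 32.
  V_q(n, t) = 1 + 32 = 33.
Step 2: q^n = 5^8 = 390625.
Step 3: Hamming bound ⌊q^n / V_q(n,t)⌋ = ⌊390625/33⌋ = 11837.
Step 4: Compare |C| = 22161 to 11837: violated.
The claimed |C| lies above the Hamming bound, so no 5-ary code of length 8 with d ≥ 3 can have 22161 codewords.


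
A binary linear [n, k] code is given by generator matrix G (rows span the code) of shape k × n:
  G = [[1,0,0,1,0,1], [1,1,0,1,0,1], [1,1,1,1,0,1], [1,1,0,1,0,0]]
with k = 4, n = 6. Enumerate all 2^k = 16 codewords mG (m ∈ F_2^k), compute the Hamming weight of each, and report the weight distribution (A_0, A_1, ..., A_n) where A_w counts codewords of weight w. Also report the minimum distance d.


Weight distribution: A_0 = 1, A_1 = 3, A_2 = 4, A_3 = 4, A_4 = 3, A_5 = 1. Minimum distance d = 1.

Enumerate all 2^4 = 16 messages m ∈ F_2^4.
For each, compute codeword c = mG in F_2^6, then tally its weight.
  m = 0000 → c = 000000, weight = 0.
  m = 1000 → c = 100101, weight = 3.
  m = 0100 → c = 110101, weight = 4.
  m = 1100 → c = 010000, weight = 1.
  m = 0010 → c = 111101, weight = 5.
  m = 1010 → c = 011000, weight = 2.
  m = 0110 → c = 001000, weight = 1.
  m = 1110 → c = 101101, weight = 4.
  m = 0001 → c = 110100, weight = 3.
  m = 1001 → c = 010001, weight = 2.
  m = 0101 → c = 000001, weight = 1.
  m = 1101 → c = 100100, weight = 2.
  m = 0011 → c = 001001, weight = 2.
  m = 1011 → c = 101100, weight = 3.
  m = 0111 → c = 111100, weight = 4.
  m = 1111 → c = 011001, weight = 3.
Tally weights:
  weight 0: 1 codewords.
  weight 1: 3 codewords.
  weight 2: 4 codewords.
  weight 3: 4 codewords.
  weight 4: 3 codewords.
  weight 5: 1 codewords.
Minimum distance d = smallest w > 0 with A_w > 0 = 1.
Sanity: Σ A_w = 16 = 2^4 = 16 ✓.


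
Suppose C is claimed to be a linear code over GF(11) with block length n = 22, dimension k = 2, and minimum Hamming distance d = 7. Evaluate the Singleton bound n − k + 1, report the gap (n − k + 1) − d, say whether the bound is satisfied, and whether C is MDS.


Singleton RHS = n − k + 1 = 21, slack = 14, bound satisfied, not MDS.

Singleton bound: d ≤ n − k + 1.
Here n = 22, k = 2, so n − k + 1 = 21.
Given d = 7, check d ≤ 21: YES.
Slack = (n − k + 1) − d = 14.
The code is NOT MDS (slack = 14 > 0).
Description: the claimed parameters are [22, 2, 7]_11; such a code would be non-MDS.


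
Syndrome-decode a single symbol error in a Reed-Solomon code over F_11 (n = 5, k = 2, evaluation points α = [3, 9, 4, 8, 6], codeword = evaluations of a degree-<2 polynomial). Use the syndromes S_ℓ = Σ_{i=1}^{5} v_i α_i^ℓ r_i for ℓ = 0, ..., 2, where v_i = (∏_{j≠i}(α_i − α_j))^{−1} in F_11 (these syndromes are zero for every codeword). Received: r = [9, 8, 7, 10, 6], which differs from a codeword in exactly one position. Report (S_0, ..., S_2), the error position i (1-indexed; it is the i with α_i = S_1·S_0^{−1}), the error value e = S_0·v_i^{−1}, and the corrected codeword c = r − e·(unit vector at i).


S = (1, 6, 3), error at position 5, error magnitude e = 3, c = [9, 8, 7, 10, 3].

Step 1: column multipliers v_i = (∏_{j≠i}(α_i − α_j))^{−1} mod 11.
  i = 1 (α = 3): (3−9)(3−4)(3−8)(3−6) = (−6)·(−1)·(−5)·(−3) = 90 ≡ 2, so v_1 = 2^{−1} = 6 (mod 11).
  i = 2 (α = 9): (9−3)(9−4)(9−8)(9−6) = 6·5·1·3 = 90 ≡ 2, so v_2 = 2^{−1} = 6 (mod 11).
  i = 3 (α = 4): (4−3)(4−9)(4−8)(4−6) = 1·(−5)·(−4)·(−2) = −40 ≡ 4, so v_3 = 4^{−1} = 3 (mod 11).
  i = 4 (α = 8): (8−3)(8−9)(8−4)(8−6) = 5·(−1)·4·2 = −40 ≡ 4, so v_4 = 4^{−1} = 3 (mod 11).
  i = 5 (α = 6): (6−3)(6−9)(6−4)(6−8) = 3·(−3)·2·(−2) = 36 ≡ 3, so v_5 = 3^{−1} = 4 (mod 11).
  v = [6, 6, 3, 3, 4].
Step 2: syndromes of r = [9, 8, 7, 10, 6] (all sums mod 11).
  S_0 = Σ v_i r_i = 6·9 + 6·8 + 3·7 + 3·10 + 4·6 = 177 ≡ 1.
  S_1 = Σ v_i α_i r_i = 6·3·9 + 6·9·8 + 3·4·7 + 3·8·10 + 4·6·6 = 1062 ≡ 6.
  α_i^2 mod 11 = [9, 4, 5, 9, 3].
  S_2 = Σ v_i α_i^2 r_i = 6·9·9 + 6·4·8 + 3·5·7 + 3·9·10 + 4·3·6 = 1125 ≡ 3.
  S = (1, 6, 3) ≠ 0, so r is not a codeword (an error is present).
Step 3: locate the error. For a single error e at position i, S_ℓ = v_i·e·α_i^ℓ, so α_err = S_1/S_0.
  S_0^{−1} = 1^{−1} = 1 (mod 11), so α_err = 6·1 = 6 ≡ 6 = α_5. Error position i = 5.
  Consistency check: S_2/S_1 = 3·2 = 6 ≡ 6 = α_err ✓ (single-error assumption holds).
Step 4: error magnitude e = S_0/v_5 = S_0·∏_{j≠5}(α_5 − α_j) = 1·3 = 3 ≡ 3 (mod 11).
Step 5: correct position 5: c_5 = r_5 − e = 6 − 3 ≡ 3 (mod 11). Hence c = [9, 8, 7, 10, 3].
  Check: interpolating c through the α_i gives m(x) = 4 + 9·x (degree < 2) with m(α_i) = c_i for every i, so c is indeed a codeword.


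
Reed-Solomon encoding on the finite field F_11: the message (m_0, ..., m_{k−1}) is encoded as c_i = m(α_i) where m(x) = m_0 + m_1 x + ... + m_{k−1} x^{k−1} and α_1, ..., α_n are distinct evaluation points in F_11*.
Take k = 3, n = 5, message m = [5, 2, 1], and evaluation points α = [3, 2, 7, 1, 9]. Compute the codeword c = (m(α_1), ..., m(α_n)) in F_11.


c = [9, 2, 2, 8, 5]

Message polynomial: m(x) = 5 + 2·x + 1·x^2 (mod 11).
For each evaluation point α_i, compute m(α_i) mod 11:
  α_1 = 3: Horner steps 1 → 5 → 9, so m(3) = 9.
  α_2 = 2: Horner steps 1 → 4 → 2, so m(2) = 2.
  α_3 = 7: Horner steps 1 → 9 → 2, so m(7) = 2.
  α_4 = 1: Horner steps 1 → 3 → 8, so m(1) = 8.
  α_5 = 9: Horner steps 1 → 0 → 5, so m(9) = 5.
Codeword c = [9, 2, 2, 8, 5] ∈ F_11^5.
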